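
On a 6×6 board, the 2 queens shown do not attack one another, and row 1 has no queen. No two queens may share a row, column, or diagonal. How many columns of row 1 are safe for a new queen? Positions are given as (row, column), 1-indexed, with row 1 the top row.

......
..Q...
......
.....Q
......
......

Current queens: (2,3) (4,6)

(2,3) attacks row 1 at column 3 and diagonals 2, 4.
(4,6) attacks row 1 at column 6 and diagonals 3.
Attacked columns: {2, 3, 4, 6}. Safe: {1, 5}.

2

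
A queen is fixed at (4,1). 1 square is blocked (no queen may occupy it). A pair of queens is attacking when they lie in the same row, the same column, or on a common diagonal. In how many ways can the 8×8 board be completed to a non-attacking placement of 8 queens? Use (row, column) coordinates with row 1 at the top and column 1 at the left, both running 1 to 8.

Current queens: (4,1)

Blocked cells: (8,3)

14

Branch on row 1: col 2 → 2; col 3 → 4; col 5 → 3; col 6 → 2; col 7 → 2; col 8 → 1.
Sum: 2 + 4 + 3 + 2 + 2 + 1 = 14.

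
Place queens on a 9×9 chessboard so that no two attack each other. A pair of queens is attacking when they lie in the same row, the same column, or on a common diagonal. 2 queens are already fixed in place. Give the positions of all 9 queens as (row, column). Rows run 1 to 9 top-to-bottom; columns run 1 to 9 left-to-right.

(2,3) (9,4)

Row 1: attacked by (2,3)→{2,3,4}; (9,4)→{4}. Safe: 1, 5, 6, 7, 8, 9. Place at column 9.
Row 3: attacked by (1,9)→{7,9}; (2,3)→{2,3,4}; (9,4)→{4}. Safe: 1, 5, 6, 8. Place at column 6.
Row 4: attacked by (1,9)→{6,9}; (2,3)→{1,3,5}; (3,6)→{5,6,7}; (9,4)→{4,9}. Safe: 2, 8. Place at column 2.
Row 5: attacked by (1,9)→{5,9}; (2,3)→{3,6}; (3,6)→{4,6,8}; (4,2)→{1,2,3}; (9,4)→{4,8}. Safe: 7. Place at column 7.
Row 6: attacked by (1,9)→{4,9}; (2,3)→{3,7}; (3,6)→{3,6,9}; (4,2)→{2,4}; (5,7)→{6,7,8}; (9,4)→{1,4,7}. Safe: 5. Place at column 5.
Row 7: attacked by (1,9)→{3,9}; (2,3)→{3,8}; (3,6)→{2,6}; (4,2)→{2,5}; (5,7)→{5,7,9}; (6,5)→{4,5,6}; (9,4)→{2,4,6}. Safe: 1. Place at column 1.
Row 8: attacked by (1,9)→{2,9}; (2,3)→{3,9}; (3,6)→{1,6}; (4,2)→{2,6}; (5,7)→{4,7}; (6,5)→{3,5,7}; (7,1)→{1,2}; (9,4)→{3,4,5}. Safe: 8. Place at column 8.
Columns [9, 3, 6, 2, 7, 5, 1, 8, 4], r−c [-8, -1, -3, 2, -2, 1, 6, 0, 5], r+c [10, 5, 9, 6, 12, 11, 8, 16, 13] are all distinct, so no two queens attack.

(1,9) (2,3) (3,6) (4,2) (5,7) (6,5) (7,1) (8,8) (9,4)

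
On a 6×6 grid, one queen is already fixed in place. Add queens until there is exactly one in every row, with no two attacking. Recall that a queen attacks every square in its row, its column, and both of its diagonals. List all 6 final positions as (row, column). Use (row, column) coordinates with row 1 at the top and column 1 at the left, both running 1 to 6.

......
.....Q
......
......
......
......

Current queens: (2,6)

(1,3) (2,6) (3,2) (4,5) (5,1) (6,4)

Row 1: attacked by (2,6)→{5,6}. Safe: 1, 2, 3, 4. Place at column 3.
Row 3: attacked by (1,3)→{1,3,5}; (2,6)→{5,6}. Safe: 2, 4. Place at column 2.
Row 4: attacked by (1,3)→{3,6}; (2,6)→{4,6}; (3,2)→{1,2,3}. Safe: 5. Place at column 5.
Row 5: attacked by (1,3)→{3}; (2,6)→{3,6}; (3,2)→{2,4}; (4,5)→{4,5,6}. Safe: 1. Place at column 1.
Row 6: attacked by (1,3)→{3}; (2,6)→{2,6}; (3,2)→{2,5}; (4,5)→{3,5}; (5,1)→{1,2}. Safe: 4. Place at column 4.
Columns [3, 6, 2, 5, 1, 4], r−c [-2, -4, 1, -1, 4, 2], r+c [4, 8, 5, 9, 6, 10] are all distinct, so no two queens attack.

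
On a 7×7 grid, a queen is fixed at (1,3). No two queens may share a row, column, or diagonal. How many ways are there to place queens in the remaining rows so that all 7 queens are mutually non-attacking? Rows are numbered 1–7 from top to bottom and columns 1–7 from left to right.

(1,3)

6

Branch on row 2: col 1 → 2; col 5 → 1; col 6 → 1; col 7 → 2.
Sum: 2 + 1 + 1 + 2 = 6.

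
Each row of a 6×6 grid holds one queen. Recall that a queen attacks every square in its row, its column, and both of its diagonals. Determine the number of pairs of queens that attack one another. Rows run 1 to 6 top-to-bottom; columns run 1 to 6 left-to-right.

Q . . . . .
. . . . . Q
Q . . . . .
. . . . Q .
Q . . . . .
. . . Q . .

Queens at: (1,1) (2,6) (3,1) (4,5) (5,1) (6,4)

4

Same column: (1,1)–(3,1) (column 1); (1,1)–(5,1) (column 1); (3,1)–(5,1) (column 1).
Same diagonal: (3,1)–(6,4) (|3−6| = |1−4| = 3).
Total attacking pairs: 4.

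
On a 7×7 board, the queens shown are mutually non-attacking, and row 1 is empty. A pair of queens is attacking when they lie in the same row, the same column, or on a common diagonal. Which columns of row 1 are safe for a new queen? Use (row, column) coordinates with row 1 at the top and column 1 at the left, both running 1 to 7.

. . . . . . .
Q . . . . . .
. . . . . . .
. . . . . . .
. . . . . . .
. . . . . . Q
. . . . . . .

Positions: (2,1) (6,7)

(2,1) attacks row 1 at column 1 and diagonals 2.
(6,7) attacks row 1 at column 7 and diagonals 2.
Attacked columns: {1, 2, 7}. Safe: {3, 4, 5, 6}.

columns 3, 4, 5, 6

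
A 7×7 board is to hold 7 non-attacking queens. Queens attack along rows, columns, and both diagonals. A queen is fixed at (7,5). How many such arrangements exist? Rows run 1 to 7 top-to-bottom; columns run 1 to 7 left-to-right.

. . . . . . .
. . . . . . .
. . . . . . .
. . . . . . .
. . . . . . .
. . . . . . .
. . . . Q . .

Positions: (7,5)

6

Branch on row 1: col 1 → 1; col 2 → 1; col 3 → 2; col 4 → 1; col 6 → 0; col 7 → 1.
Sum: 1 + 1 + 2 + 1 + 0 + 1 = 6.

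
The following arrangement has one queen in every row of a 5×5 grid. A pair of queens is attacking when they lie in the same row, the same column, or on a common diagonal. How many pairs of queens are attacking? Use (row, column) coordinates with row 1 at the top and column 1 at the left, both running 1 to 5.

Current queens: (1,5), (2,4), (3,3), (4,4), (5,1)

Same column: (2,4)–(4,4) (column 4).
Same diagonal: (1,5)–(2,4) (|1−2| = |5−4| = 1); (1,5)–(3,3) (|1−3| = |5−3| = 2); (1,5)–(5,1) (|1−5| = |5−1| = 4); (2,4)–(3,3) (|2−3| = |4−3| = 1); (2,4)–(5,1) (|2−5| = |4−1| = 3); (3,3)–(4,4) (|3−4| = |3−4| = 1); (3,3)–(5,1) (|3−5| = |3−1| = 2).
Total attacking pairs: 8.

8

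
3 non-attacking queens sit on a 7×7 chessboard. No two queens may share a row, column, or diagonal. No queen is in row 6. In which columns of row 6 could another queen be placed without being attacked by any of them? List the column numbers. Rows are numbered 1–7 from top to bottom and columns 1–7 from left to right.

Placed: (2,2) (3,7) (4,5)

(2,2) attacks row 6 at column 2 and diagonals 6.
(3,7) attacks row 6 at column 7 and diagonals 4.
(4,5) attacks row 6 at column 5 and diagonals 3, 7.
Attacked columns: {2, 3, 4, 5, 6, 7}. Safe: {1}.

columns 1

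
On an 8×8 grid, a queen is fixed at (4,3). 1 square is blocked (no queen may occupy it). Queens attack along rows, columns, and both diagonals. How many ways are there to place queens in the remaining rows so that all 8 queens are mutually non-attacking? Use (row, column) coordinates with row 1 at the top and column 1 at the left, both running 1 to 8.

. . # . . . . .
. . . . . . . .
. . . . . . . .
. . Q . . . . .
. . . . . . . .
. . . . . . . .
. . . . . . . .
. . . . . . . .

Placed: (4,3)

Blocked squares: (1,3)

12

Branch on row 1: col 1 → 1; col 2 → 1; col 4 → 6; col 5 → 1; col 7 → 1; col 8 → 2.
Sum: 1 + 1 + 6 + 1 + 1 + 2 = 12.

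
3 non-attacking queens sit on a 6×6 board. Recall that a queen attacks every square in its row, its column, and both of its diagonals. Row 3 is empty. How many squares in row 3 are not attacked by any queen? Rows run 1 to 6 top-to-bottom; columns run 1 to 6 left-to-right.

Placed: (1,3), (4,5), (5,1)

(1,3) attacks row 3 at column 3 and diagonals 1, 5.
(4,5) attacks row 3 at column 5 and diagonals 4, 6.
(5,1) attacks row 3 at column 1 and diagonals 3.
Attacked columns: {1, 3, 4, 5, 6}. Safe: {2}.

1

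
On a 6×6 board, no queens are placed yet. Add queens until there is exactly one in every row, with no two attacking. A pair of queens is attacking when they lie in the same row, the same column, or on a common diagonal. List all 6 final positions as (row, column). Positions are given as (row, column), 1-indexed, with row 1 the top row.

(1,2) (2,4) (3,6) (4,1) (5,3) (6,5)

Row 1: Safe: 1, 2, 3, 4, 5, 6. Place at column 2.
Row 2: attacked by (1,2)→{1,2,3}. Safe: 4, 5, 6. Place at column 4.
Row 3: attacked by (1,2)→{2,4}; (2,4)→{3,4,5}. Safe: 1, 6. Place at column 6.
Row 4: attacked by (1,2)→{2,5}; (2,4)→{2,4,6}; (3,6)→{5,6}. Safe: 1, 3. Place at column 1.
Row 5: attacked by (1,2)→{2,6}; (2,4)→{1,4}; (3,6)→{4,6}; (4,1)→{1,2}. Safe: 3, 5. Place at column 3.
Row 6: attacked by (1,2)→{2}; (2,4)→{4}; (3,6)→{3,6}; (4,1)→{1,3}; (5,3)→{2,3,4}. Safe: 5. Place at column 5.
Columns [2, 4, 6, 1, 3, 5], r−c [-1, -2, -3, 3, 2, 1], r+c [3, 6, 9, 5, 8, 11] are all distinct, so no two queens attack.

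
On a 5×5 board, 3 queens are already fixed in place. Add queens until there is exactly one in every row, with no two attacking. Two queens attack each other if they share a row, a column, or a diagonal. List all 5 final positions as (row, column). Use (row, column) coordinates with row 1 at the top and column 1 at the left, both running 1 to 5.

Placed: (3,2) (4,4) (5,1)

Row 1: attacked by (3,2)→{2,4}; (4,4)→{1,4}; (5,1)→{1,5}. Safe: 3. Place at column 3.
Row 2: attacked by (1,3)→{2,3,4}; (3,2)→{1,2,3}; (4,4)→{2,4}; (5,1)→{1,4}. Safe: 5. Place at column 5.
Columns [3, 5, 2, 4, 1], r−c [-2, -3, 1, 0, 4], r+c [4, 7, 5, 8, 6] are all distinct, so no two queens attack.

(1,3) (2,5) (3,2) (4,4) (5,1)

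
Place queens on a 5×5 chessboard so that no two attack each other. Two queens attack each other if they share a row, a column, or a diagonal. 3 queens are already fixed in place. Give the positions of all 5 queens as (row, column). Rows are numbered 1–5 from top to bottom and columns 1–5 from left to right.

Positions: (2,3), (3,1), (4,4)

(1,5) (2,3) (3,1) (4,4) (5,2)

Row 1: attacked by (2,3)→{2,3,4}; (3,1)→{1,3}; (4,4)→{1,4}. Safe: 5. Place at column 5.
Row 5: attacked by (1,5)→{1,5}; (2,3)→{3}; (3,1)→{1,3}; (4,4)→{3,4,5}. Safe: 2. Place at column 2.
Columns [5, 3, 1, 4, 2], r−c [-4, -1, 2, 0, 3], r+c [6, 5, 4, 8, 7] are all distinct, so no two queens attack.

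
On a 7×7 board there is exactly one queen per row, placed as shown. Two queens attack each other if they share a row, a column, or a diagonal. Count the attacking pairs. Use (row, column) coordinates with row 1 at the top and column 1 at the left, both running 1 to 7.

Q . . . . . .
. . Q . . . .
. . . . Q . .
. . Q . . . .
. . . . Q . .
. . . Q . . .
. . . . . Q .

5

Same column: (2,3)–(4,3) (column 3); (3,5)–(5,5) (column 5).
Same diagonal: (1,1)–(5,5) (|1−5| = |1−5| = 4); (4,3)–(7,6) (|4−7| = |3−6| = 3); (5,5)–(6,4) (|5−6| = |5−4| = 1).
Total attacking pairs: 5.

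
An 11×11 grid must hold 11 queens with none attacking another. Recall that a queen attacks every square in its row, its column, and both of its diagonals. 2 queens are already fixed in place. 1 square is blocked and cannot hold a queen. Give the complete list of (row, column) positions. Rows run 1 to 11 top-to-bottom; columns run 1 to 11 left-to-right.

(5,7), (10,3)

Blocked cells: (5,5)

(1,6) (2,8) (3,1) (4,5) (5,7) (6,2) (7,4) (8,11) (9,9) (10,3) (11,10)

Row 1: attacked by (5,7)→{3,7,11}; (10,3)→{3}. Safe: 1, 2, 4, 5, 6, 8, 9, 10. Place at column 6.
Row 2: attacked by (1,6)→{5,6,7}; (5,7)→{4,7,10}; (10,3)→{3,11}. Safe: 1, 2, 8, 9. Place at column 8.
Row 3: attacked by (1,6)→{4,6,8}; (2,8)→{7,8,9}; (5,7)→{5,7,9}; (10,3)→{3,10}. Safe: 1, 2, 11. Place at column 1.
Row 4: attacked by (1,6)→{3,6,9}; (2,8)→{6,8,10}; (3,1)→{1,2}; (5,7)→{6,7,8}; (10,3)→{3,9}. Safe: 4, 5, 11. Place at column 5.
Row 6: attacked by (1,6)→{1,6,11}; (2,8)→{4,8}; (3,1)→{1,4}; (4,5)→{3,5,7}; (5,7)→{6,7,8}; (10,3)→{3,7}. Safe: 2, 9, 10. Place at column 2.
Row 7: attacked by (1,6)→{6}; (2,8)→{3,8}; (3,1)→{1,5}; (4,5)→{2,5,8}; (5,7)→{5,7,9}; (6,2)→{1,2,3}; (10,3)→{3,6}. Safe: 4, 10, 11. Place at column 4.
Row 8: attacked by (1,6)→{6}; (2,8)→{2,8}; (3,1)→{1,6}; (4,5)→{1,5,9}; (5,7)→{4,7,10}; (6,2)→{2,4}; (7,4)→{3,4,5}; (10,3)→{1,3,5}. Safe: 11. Place at column 11.
Row 9: attacked by (1,6)→{6}; (2,8)→{1,8}; (3,1)→{1,7}; (4,5)→{5,10}; (5,7)→{3,7,11}; (6,2)→{2,5}; (7,4)→{2,4,6}; (8,11)→{10,11}; (10,3)→{2,3,4}. Safe: 9. Place at column 9.
Row 11: attacked by (1,6)→{6}; (2,8)→{8}; (3,1)→{1,9}; (4,5)→{5}; (5,7)→{1,7}; (6,2)→{2,7}; (7,4)→{4,8}; (8,11)→{8,11}; (9,9)→{7,9,11}; (10,3)→{2,3,4}. Safe: 10. Place at column 10.
Columns [6, 8, 1, 5, 7, 2, 4, 11, 9, 3, 10], r−c [-5, -6, 2, -1, -2, 4, 3, -3, 0, 7, 1], r+c [7, 10, 4, 9, 12, 8, 11, 19, 18, 13, 21] are all distinct, so no two queens attack.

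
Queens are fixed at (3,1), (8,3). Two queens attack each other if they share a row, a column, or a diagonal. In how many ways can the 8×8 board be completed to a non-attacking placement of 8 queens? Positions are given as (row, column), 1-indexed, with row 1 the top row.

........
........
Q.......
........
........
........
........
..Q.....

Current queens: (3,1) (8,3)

Branch on row 1: col 2 → 0; col 4 → 2; col 5 → 1; col 6 → 1; col 7 → 0; col 8 → 0.
Sum: 0 + 2 + 1 + 1 + 0 + 0 = 4.

4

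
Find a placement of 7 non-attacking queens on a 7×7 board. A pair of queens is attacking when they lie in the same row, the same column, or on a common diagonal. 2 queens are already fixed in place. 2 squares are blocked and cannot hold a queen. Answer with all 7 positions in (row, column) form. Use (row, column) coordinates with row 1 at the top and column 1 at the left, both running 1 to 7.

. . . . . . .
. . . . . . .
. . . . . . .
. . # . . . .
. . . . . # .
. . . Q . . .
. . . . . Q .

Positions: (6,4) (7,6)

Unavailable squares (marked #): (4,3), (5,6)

(1,1) (2,3) (3,5) (4,7) (5,2) (6,4) (7,6)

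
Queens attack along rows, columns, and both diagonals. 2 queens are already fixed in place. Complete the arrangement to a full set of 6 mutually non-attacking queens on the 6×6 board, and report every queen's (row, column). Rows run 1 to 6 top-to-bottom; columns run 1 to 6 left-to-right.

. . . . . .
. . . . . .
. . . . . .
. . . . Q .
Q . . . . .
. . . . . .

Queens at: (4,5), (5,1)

Row 1: attacked by (4,5)→{2,5}; (5,1)→{1,5}. Safe: 3, 4, 6. Place at column 3.
Row 2: attacked by (1,3)→{2,3,4}; (4,5)→{3,5}; (5,1)→{1,4}. Safe: 6. Place at column 6.
Row 3: attacked by (1,3)→{1,3,5}; (2,6)→{5,6}; (4,5)→{4,5,6}; (5,1)→{1,3}. Safe: 2. Place at column 2.
Row 6: attacked by (1,3)→{3}; (2,6)→{2,6}; (3,2)→{2,5}; (4,5)→{3,5}; (5,1)→{1,2}. Safe: 4. Place at column 4.
Columns [3, 6, 2, 5, 1, 4], r−c [-2, -4, 1, -1, 4, 2], r+c [4, 8, 5, 9, 6, 10] are all distinct, so no two queens attack.

(1,3) (2,6) (3,2) (4,5) (5,1) (6,4)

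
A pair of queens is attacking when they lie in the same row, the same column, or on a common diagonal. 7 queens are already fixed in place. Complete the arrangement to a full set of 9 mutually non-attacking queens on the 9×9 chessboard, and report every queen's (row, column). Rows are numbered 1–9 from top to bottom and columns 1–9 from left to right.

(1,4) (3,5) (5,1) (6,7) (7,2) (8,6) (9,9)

Row 2: attacked by (1,4)→{3,4,5}; (3,5)→{4,5,6}; (5,1)→{1,4}; (6,7)→{3,7}; (7,2)→{2,7}; (8,6)→{6}; (9,9)→{2,9}. Safe: 8. Place at column 8.
Row 4: attacked by (1,4)→{1,4,7}; (2,8)→{6,8}; (3,5)→{4,5,6}; (5,1)→{1,2}; (6,7)→{5,7,9}; (7,2)→{2,5}; (8,6)→{2,6}; (9,9)→{4,9}. Safe: 3. Place at column 3.
Columns [4, 8, 5, 3, 1, 7, 2, 6, 9], r−c [-3, -6, -2, 1, 4, -1, 5, 2, 0], r+c [5, 10, 8, 7, 6, 13, 9, 14, 18] are all distinct, so no two queens attack.

(1,4) (2,8) (3,5) (4,3) (5,1) (6,7) (7,2) (8,6) (9,9)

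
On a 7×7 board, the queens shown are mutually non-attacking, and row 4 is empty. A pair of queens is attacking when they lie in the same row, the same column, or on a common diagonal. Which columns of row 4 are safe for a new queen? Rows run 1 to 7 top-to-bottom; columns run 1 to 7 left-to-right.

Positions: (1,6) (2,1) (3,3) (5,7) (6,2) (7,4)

columns 5

(1,6) attacks row 4 at column 6 and diagonals 3.
(2,1) attacks row 4 at column 1 and diagonals 3.
(3,3) attacks row 4 at column 3 and diagonals 2, 4.
(5,7) attacks row 4 at column 7 and diagonals 6.
(6,2) attacks row 4 at column 2 and diagonals 4.
(7,4) attacks row 4 at column 4 and diagonals 1, 7.
Attacked columns: {1, 2, 3, 4, 6, 7}. Safe: {5}.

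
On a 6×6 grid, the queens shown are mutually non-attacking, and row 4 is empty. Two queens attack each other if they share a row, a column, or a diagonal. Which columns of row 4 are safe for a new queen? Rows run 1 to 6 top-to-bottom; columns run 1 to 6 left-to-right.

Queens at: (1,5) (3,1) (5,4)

(1,5) attacks row 4 at column 5 and diagonals 2.
(3,1) attacks row 4 at column 1 and diagonals 2.
(5,4) attacks row 4 at column 4 and diagonals 3, 5.
Attacked columns: {1, 2, 3, 4, 5}. Safe: {6}.

columns 6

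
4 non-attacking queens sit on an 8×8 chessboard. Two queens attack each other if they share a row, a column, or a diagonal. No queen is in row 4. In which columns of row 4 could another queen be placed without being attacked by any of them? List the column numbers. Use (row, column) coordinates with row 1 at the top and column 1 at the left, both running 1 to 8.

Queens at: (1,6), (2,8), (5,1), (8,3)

(1,6) attacks row 4 at column 6 and diagonals 3.
(2,8) attacks row 4 at column 8 and diagonals 6.
(5,1) attacks row 4 at column 1 and diagonals 2.
(8,3) attacks row 4 at column 3 and diagonals 7.
Attacked columns: {1, 2, 3, 6, 7, 8}. Safe: {4, 5}.

columns 4, 5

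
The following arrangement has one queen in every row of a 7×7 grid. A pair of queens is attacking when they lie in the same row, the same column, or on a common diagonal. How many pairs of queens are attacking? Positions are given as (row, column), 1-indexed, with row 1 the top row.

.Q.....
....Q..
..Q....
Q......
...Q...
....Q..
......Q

Same column: (2,5)–(6,5) (column 5).
Same diagonal: (3,3)–(7,7) (|3−7| = |3−7| = 4); (5,4)–(6,5) (|5−6| = |4−5| = 1).
Total attacking pairs: 3.

3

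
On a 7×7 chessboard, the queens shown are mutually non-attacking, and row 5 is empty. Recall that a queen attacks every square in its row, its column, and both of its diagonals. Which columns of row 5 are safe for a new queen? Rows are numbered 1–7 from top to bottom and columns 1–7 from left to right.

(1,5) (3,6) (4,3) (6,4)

(1,5) attacks row 5 at column 5 and diagonals 1.
(3,6) attacks row 5 at column 6 and diagonals 4.
(4,3) attacks row 5 at column 3 and diagonals 2, 4.
(6,4) attacks row 5 at column 4 and diagonals 3, 5.
Attacked columns: {1, 2, 3, 4, 5, 6}. Safe: {7}.

columns 7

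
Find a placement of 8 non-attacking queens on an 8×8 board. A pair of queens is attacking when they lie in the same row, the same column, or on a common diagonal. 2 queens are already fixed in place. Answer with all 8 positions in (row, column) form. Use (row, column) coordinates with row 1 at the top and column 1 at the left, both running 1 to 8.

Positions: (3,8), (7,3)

Row 1: attacked by (3,8)→{6,8}; (7,3)→{3}. Safe: 1, 2, 4, 5, 7. Place at column 5.
Row 2: attacked by (1,5)→{4,5,6}; (3,8)→{7,8}; (7,3)→{3,8}. Safe: 1, 2. Place at column 1.
Row 4: attacked by (1,5)→{2,5,8}; (2,1)→{1,3}; (3,8)→{7,8}; (7,3)→{3,6}. Safe: 4. Place at column 4.
Row 5: attacked by (1,5)→{1,5}; (2,1)→{1,4}; (3,8)→{6,8}; (4,4)→{3,4,5}; (7,3)→{1,3,5}. Safe: 2, 7. Place at column 2.
Row 6: attacked by (1,5)→{5}; (2,1)→{1,5}; (3,8)→{5,8}; (4,4)→{2,4,6}; (5,2)→{1,2,3}; (7,3)→{2,3,4}. Safe: 7. Place at column 7.
Row 8: attacked by (1,5)→{5}; (2,1)→{1,7}; (3,8)→{3,8}; (4,4)→{4,8}; (5,2)→{2,5}; (6,7)→{5,7}; (7,3)→{2,3,4}. Safe: 6. Place at column 6.
Columns [5, 1, 8, 4, 2, 7, 3, 6], r−c [-4, 1, -5, 0, 3, -1, 4, 2], r+c [6, 3, 11, 8, 7, 13, 10, 14] are all distinct, so no two queens attack.

(1,5) (2,1) (3,8) (4,4) (5,2) (6,7) (7,3) (8,6)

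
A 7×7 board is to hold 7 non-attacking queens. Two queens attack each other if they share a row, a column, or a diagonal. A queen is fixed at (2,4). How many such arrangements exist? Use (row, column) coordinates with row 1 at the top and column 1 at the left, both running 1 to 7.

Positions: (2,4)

Branch on row 1: col 1 → 1; col 2 → 2; col 6 → 2; col 7 → 1.
Sum: 1 + 2 + 2 + 1 = 6.

6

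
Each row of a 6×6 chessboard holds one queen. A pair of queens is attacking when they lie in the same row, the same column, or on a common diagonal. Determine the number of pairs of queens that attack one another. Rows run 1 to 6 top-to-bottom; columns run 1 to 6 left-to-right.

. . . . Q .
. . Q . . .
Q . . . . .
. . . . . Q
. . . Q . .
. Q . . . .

All columns are distinct and no two queens satisfy |Δrow| = |Δcol|, so no pair attacks.

0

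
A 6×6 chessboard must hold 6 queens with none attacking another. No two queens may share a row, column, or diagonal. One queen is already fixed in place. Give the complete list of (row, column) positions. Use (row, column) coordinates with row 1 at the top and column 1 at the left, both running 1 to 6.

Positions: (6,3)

(1,4) (2,1) (3,5) (4,2) (5,6) (6,3)

Row 1: attacked by (6,3)→{3}. Safe: 1, 2, 4, 5, 6. Place at column 4.
Row 2: attacked by (1,4)→{3,4,5}; (6,3)→{3}. Safe: 1, 2, 6. Place at column 1.
Row 3: attacked by (1,4)→{2,4,6}; (2,1)→{1,2}; (6,3)→{3,6}. Safe: 5. Place at column 5.
Row 4: attacked by (1,4)→{1,4}; (2,1)→{1,3}; (3,5)→{4,5,6}; (6,3)→{1,3,5}. Safe: 2. Place at column 2.
Row 5: attacked by (1,4)→{4}; (2,1)→{1,4}; (3,5)→{3,5}; (4,2)→{1,2,3}; (6,3)→{2,3,4}. Safe: 6. Place at column 6.
Columns [4, 1, 5, 2, 6, 3], r−c [-3, 1, -2, 2, -1, 3], r+c [5, 3, 8, 6, 11, 9] are all distinct, so no two queens attack.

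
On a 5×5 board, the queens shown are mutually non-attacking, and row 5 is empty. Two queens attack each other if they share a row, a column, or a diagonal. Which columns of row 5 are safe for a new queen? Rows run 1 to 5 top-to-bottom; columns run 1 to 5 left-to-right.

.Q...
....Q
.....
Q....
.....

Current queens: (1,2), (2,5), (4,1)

(1,2) attacks row 5 at column 2.
(2,5) attacks row 5 at column 5 and diagonals 2.
(4,1) attacks row 5 at column 1 and diagonals 2.
Attacked columns: {1, 2, 5}. Safe: {3, 4}.

columns 3, 4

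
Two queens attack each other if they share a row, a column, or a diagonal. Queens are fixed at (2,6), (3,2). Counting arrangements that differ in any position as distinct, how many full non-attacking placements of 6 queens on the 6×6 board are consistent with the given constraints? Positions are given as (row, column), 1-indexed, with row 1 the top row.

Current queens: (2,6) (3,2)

1

Branch on row 1: col 1 → 0; col 3 → 1.
Sum: 0 + 1 = 1.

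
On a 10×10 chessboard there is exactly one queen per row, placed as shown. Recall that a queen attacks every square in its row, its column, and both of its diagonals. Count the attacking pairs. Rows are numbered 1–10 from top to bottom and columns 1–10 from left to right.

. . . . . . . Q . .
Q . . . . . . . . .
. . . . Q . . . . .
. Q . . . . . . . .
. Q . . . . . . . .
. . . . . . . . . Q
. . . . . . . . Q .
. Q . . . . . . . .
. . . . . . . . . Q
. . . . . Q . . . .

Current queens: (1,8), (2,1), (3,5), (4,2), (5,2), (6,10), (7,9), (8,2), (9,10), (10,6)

8

Same column: (4,2)–(5,2) (column 2); (4,2)–(8,2) (column 2); (5,2)–(8,2) (column 2); (6,10)–(9,10) (column 10).
Same diagonal: (3,5)–(7,9) (|3−7| = |5−9| = 4); (6,10)–(7,9) (|6−7| = |10−9| = 1); (6,10)–(10,6) (|6−10| = |10−6| = 4); (7,9)–(10,6) (|7−10| = |9−6| = 3).
Total attacking pairs: 8.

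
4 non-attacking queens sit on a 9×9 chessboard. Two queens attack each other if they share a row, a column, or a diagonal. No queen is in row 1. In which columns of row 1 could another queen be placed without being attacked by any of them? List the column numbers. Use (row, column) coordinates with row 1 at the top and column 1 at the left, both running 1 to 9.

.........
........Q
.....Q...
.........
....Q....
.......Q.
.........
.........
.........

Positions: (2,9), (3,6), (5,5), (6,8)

(2,9) attacks row 1 at column 9 and diagonals 8.
(3,6) attacks row 1 at column 6 and diagonals 4, 8.
(5,5) attacks row 1 at column 5 and diagonals 1, 9.
(6,8) attacks row 1 at column 8 and diagonals 3.
Attacked columns: {1, 3, 4, 5, 6, 8, 9}. Safe: {2, 7}.

columns 2, 7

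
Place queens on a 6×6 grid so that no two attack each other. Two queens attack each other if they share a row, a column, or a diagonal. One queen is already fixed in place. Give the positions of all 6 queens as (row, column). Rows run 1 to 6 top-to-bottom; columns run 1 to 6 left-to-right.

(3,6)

Row 1: attacked by (3,6)→{4,6}. Safe: 1, 2, 3, 5. Place at column 2.
Row 2: attacked by (1,2)→{1,2,3}; (3,6)→{5,6}. Safe: 4. Place at column 4.
Row 4: attacked by (1,2)→{2,5}; (2,4)→{2,4,6}; (3,6)→{5,6}. Safe: 1, 3. Place at column 1.
Row 5: attacked by (1,2)→{2,6}; (2,4)→{1,4}; (3,6)→{4,6}; (4,1)→{1,2}. Safe: 3, 5. Place at column 3.
Row 6: attacked by (1,2)→{2}; (2,4)→{4}; (3,6)→{3,6}; (4,1)→{1,3}; (5,3)→{2,3,4}. Safe: 5. Place at column 5.
Columns [2, 4, 6, 1, 3, 5], r−c [-1, -2, -3, 3, 2, 1], r+c [3, 6, 9, 5, 8, 11] are all distinct, so no two queens attack.

(1,2) (2,4) (3,6) (4,1) (5,3) (6,5)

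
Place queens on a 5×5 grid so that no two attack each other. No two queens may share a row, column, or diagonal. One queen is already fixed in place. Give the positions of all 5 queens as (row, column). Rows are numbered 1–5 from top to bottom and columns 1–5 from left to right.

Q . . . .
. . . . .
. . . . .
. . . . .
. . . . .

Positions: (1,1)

(1,1) (2,3) (3,5) (4,2) (5,4)

Row 2: attacked by (1,1)→{1,2}. Safe: 3, 4, 5. Place at column 3.
Row 3: attacked by (1,1)→{1,3}; (2,3)→{2,3,4}. Safe: 5. Place at column 5.
Row 4: attacked by (1,1)→{1,4}; (2,3)→{1,3,5}; (3,5)→{4,5}. Safe: 2. Place at column 2.
Row 5: attacked by (1,1)→{1,5}; (2,3)→{3}; (3,5)→{3,5}; (4,2)→{1,2,3}. Safe: 4. Place at column 4.
Columns [1, 3, 5, 2, 4], r−c [0, -1, -2, 2, 1], r+c [2, 5, 8, 6, 9] are all distinct, so no two queens attack.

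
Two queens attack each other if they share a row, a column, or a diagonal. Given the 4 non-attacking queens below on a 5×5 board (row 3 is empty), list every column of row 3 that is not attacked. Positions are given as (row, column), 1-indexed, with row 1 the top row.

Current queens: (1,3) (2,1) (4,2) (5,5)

(1,3) attacks row 3 at column 3 and diagonals 1, 5.
(2,1) attacks row 3 at column 1 and diagonals 2.
(4,2) attacks row 3 at column 2 and diagonals 1, 3.
(5,5) attacks row 3 at column 5 and diagonals 3.
Attacked columns: {1, 2, 3, 5}. Safe: {4}.

columns 4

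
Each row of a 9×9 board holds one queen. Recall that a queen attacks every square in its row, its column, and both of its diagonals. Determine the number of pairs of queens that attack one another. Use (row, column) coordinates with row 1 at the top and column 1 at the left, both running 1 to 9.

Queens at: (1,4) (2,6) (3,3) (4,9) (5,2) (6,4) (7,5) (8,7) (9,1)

3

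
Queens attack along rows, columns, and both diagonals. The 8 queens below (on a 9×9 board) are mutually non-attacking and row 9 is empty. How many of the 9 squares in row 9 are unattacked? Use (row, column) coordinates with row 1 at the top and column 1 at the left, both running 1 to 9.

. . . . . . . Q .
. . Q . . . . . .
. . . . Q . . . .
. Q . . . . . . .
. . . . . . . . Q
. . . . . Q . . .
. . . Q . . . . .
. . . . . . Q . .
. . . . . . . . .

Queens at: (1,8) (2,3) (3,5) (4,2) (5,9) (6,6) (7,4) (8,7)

1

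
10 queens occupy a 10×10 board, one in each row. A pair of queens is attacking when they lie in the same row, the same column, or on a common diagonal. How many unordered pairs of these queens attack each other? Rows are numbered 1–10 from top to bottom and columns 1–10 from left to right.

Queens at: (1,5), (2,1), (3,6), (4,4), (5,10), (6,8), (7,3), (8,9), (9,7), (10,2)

0

All columns are distinct and no two queens satisfy |Δrow| = |Δcol|, so no pair attacks.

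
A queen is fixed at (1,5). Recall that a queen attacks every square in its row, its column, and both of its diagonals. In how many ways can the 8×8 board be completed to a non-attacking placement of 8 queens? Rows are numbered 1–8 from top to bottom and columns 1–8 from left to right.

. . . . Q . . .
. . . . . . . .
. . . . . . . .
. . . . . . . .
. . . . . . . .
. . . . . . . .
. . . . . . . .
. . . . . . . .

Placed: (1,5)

Branch on row 2: col 1 → 3; col 2 → 4; col 3 → 3; col 7 → 6; col 8 → 2.
Sum: 3 + 4 + 3 + 6 + 2 = 18.

18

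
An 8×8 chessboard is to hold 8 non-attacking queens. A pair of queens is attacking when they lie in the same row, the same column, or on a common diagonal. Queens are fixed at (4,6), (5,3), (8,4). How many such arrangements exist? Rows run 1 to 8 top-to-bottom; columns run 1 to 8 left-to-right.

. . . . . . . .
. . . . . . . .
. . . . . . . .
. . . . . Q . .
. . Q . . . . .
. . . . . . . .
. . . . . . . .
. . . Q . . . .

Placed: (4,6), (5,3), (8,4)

Branch on row 1: col 1 → 1; col 2 → 0; col 5 → 2; col 8 → 0.
Sum: 1 + 0 + 2 + 0 = 3.

3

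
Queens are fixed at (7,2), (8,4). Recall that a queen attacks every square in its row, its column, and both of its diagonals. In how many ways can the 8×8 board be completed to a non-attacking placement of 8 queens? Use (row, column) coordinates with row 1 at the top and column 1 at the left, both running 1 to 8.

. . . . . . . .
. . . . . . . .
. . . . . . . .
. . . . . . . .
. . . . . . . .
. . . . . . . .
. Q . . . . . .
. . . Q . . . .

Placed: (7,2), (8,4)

6

Branch on row 1: col 1 → 1; col 3 → 1; col 5 → 1; col 6 → 1; col 7 → 2.
Sum: 1 + 1 + 1 + 1 + 2 = 6.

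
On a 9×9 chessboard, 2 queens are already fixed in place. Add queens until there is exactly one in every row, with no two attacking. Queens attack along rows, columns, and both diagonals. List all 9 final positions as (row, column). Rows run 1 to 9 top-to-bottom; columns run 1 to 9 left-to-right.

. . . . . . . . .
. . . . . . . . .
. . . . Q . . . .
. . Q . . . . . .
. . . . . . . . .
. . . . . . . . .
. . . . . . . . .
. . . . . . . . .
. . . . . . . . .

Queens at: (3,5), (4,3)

(1,4) (2,8) (3,5) (4,3) (5,1) (6,7) (7,2) (8,6) (9,9)

Row 1: attacked by (3,5)→{3,5,7}; (4,3)→{3,6}. Safe: 1, 2, 4, 8, 9. Place at column 4.
Row 2: attacked by (1,4)→{3,4,5}; (3,5)→{4,5,6}; (4,3)→{1,3,5}. Safe: 2, 7, 8, 9. Place at column 8.
Row 5: attacked by (1,4)→{4,8}; (2,8)→{5,8}; (3,5)→{3,5,7}; (4,3)→{2,3,4}. Safe: 1, 6, 9. Place at column 1.
Row 6: attacked by (1,4)→{4,9}; (2,8)→{4,8}; (3,5)→{2,5,8}; (4,3)→{1,3,5}; (5,1)→{1,2}. Safe: 6, 7. Place at column 7.
Row 7: attacked by (1,4)→{4}; (2,8)→{3,8}; (3,5)→{1,5,9}; (4,3)→{3,6}; (5,1)→{1,3}; (6,7)→{6,7,8}. Safe: 2. Place at column 2.
Row 8: attacked by (1,4)→{4}; (2,8)→{2,8}; (3,5)→{5}; (4,3)→{3,7}; (5,1)→{1,4}; (6,7)→{5,7,9}; (7,2)→{1,2,3}. Safe: 6. Place at column 6.
Row 9: attacked by (1,4)→{4}; (2,8)→{1,8}; (3,5)→{5}; (4,3)→{3,8}; (5,1)→{1,5}; (6,7)→{4,7}; (7,2)→{2,4}; (8,6)→{5,6,7}. Safe: 9. Place at column 9.
Columns [4, 8, 5, 3, 1, 7, 2, 6, 9], r−c [-3, -6, -2, 1, 4, -1, 5, 2, 0], r+c [5, 10, 8, 7, 6, 13, 9, 14, 18] are all distinct, so no two queens attack.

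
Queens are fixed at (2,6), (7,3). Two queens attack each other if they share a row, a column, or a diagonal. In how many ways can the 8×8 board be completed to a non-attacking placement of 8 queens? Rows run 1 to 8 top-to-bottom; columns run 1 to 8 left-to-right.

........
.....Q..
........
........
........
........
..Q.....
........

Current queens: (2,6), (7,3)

Branch on row 1: col 1 → 0; col 2 → 1; col 4 → 2; col 8 → 0.
Sum: 0 + 1 + 2 + 0 = 3.

3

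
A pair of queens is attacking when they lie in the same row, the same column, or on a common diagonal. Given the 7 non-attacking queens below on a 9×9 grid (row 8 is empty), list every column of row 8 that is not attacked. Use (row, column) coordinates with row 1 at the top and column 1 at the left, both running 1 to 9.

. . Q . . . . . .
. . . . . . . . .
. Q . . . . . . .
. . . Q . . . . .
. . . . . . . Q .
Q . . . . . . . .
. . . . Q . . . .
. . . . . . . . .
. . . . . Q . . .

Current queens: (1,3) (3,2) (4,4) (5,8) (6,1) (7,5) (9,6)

columns 9

(1,3) attacks row 8 at column 3.
(3,2) attacks row 8 at column 2 and diagonals 7.
(4,4) attacks row 8 at column 4 and diagonals 8.
(5,8) attacks row 8 at column 8 and diagonals 5.
(6,1) attacks row 8 at column 1 and diagonals 3.
(7,5) attacks row 8 at column 5 and diagonals 4, 6.
(9,6) attacks row 8 at column 6 and diagonals 5, 7.
Attacked columns: {1, 2, 3, 4, 5, 6, 7, 8}. Safe: {9}.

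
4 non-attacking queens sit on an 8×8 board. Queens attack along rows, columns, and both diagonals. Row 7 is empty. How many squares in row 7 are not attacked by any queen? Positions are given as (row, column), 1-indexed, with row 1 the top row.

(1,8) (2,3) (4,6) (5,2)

(1,8) attacks row 7 at column 8 and diagonals 2.
(2,3) attacks row 7 at column 3 and diagonals 8.
(4,6) attacks row 7 at column 6 and diagonals 3.
(5,2) attacks row 7 at column 2 and diagonals 4.
Attacked columns: {2, 3, 4, 6, 8}. Safe: {1, 5, 7}.

3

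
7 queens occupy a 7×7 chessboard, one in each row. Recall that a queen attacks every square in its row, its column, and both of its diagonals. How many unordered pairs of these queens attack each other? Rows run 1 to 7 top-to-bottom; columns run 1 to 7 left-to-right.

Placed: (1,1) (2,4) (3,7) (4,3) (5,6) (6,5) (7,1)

3

Same column: (1,1)–(7,1) (column 1).
Same diagonal: (4,3)–(6,5) (|4−6| = |3−5| = 2); (5,6)–(6,5) (|5−6| = |6−5| = 1).
Total attacking pairs: 3.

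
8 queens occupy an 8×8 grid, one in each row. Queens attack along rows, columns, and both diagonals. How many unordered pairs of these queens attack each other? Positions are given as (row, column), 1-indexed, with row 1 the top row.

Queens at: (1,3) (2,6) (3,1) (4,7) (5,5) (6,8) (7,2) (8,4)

2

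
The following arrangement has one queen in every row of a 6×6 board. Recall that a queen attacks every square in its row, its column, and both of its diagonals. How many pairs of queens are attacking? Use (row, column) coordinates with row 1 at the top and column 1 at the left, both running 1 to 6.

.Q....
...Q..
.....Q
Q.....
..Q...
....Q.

All columns are distinct and no two queens satisfy |Δrow| = |Δcol|, so no pair attacks.

0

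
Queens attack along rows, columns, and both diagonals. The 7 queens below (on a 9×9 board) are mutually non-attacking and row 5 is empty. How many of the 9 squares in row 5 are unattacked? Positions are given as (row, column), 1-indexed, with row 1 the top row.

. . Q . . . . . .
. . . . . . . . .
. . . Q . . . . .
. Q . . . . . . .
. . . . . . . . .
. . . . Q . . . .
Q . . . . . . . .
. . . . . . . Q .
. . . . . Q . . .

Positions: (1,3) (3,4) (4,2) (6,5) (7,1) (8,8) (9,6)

1

(1,3) attacks row 5 at column 3 and diagonals 7.
(3,4) attacks row 5 at column 4 and diagonals 2, 6.
(4,2) attacks row 5 at column 2 and diagonals 1, 3.
(6,5) attacks row 5 at column 5 and diagonals 4, 6.
(7,1) attacks row 5 at column 1 and diagonals 3.
(8,8) attacks row 5 at column 8 and diagonals 5.
(9,6) attacks row 5 at column 6 and diagonals 2.
Attacked columns: {1, 2, 3, 4, 5, 6, 7, 8}. Safe: {9}.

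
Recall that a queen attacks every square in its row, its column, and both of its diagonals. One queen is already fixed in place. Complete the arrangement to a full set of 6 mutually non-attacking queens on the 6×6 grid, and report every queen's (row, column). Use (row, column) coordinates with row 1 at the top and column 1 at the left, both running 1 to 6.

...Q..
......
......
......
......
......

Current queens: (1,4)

(1,4) (2,1) (3,5) (4,2) (5,6) (6,3)

Row 2: attacked by (1,4)→{3,4,5}. Safe: 1, 2, 6. Place at column 1.
Row 3: attacked by (1,4)→{2,4,6}; (2,1)→{1,2}. Safe: 3, 5. Place at column 5.
Row 4: attacked by (1,4)→{1,4}; (2,1)→{1,3}; (3,5)→{4,5,6}. Safe: 2. Place at column 2.
Row 5: attacked by (1,4)→{4}; (2,1)→{1,4}; (3,5)→{3,5}; (4,2)→{1,2,3}. Safe: 6. Place at column 6.
Row 6: attacked by (1,4)→{4}; (2,1)→{1,5}; (3,5)→{2,5}; (4,2)→{2,4}; (5,6)→{5,6}. Safe: 3. Place at column 3.
Columns [4, 1, 5, 2, 6, 3], r−c [-3, 1, -2, 2, -1, 3], r+c [5, 3, 8, 6, 11, 9] are all distinct, so no two queens attack.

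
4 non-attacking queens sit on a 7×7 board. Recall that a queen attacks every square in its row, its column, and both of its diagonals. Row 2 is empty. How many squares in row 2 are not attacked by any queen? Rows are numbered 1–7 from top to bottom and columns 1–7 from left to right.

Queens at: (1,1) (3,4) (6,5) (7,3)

(1,1) attacks row 2 at column 1 and diagonals 2.
(3,4) attacks row 2 at column 4 and diagonals 3, 5.
(6,5) attacks row 2 at column 5 and diagonals 1.
(7,3) attacks row 2 at column 3.
Attacked columns: {1, 2, 3, 4, 5}. Safe: {6, 7}.

2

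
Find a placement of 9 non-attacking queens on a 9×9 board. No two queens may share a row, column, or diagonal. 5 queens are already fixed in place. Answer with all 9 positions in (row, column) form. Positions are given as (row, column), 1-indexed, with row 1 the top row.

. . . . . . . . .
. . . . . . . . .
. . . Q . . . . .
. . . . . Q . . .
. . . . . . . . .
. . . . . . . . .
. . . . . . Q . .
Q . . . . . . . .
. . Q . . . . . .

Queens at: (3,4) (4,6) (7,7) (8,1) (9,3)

(1,5) (2,9) (3,4) (4,6) (5,8) (6,2) (7,7) (8,1) (9,3)

Row 1: attacked by (3,4)→{2,4,6}; (4,6)→{3,6,9}; (7,7)→{1,7}; (8,1)→{1,8}; (9,3)→{3}. Safe: 5. Place at column 5.
Row 2: attacked by (1,5)→{4,5,6}; (3,4)→{3,4,5}; (4,6)→{4,6,8}; (7,7)→{2,7}; (8,1)→{1,7}; (9,3)→{3}. Safe: 9. Place at column 9.
Row 5: attacked by (1,5)→{1,5,9}; (2,9)→{6,9}; (3,4)→{2,4,6}; (4,6)→{5,6,7}; (7,7)→{5,7,9}; (8,1)→{1,4}; (9,3)→{3,7}. Safe: 8. Place at column 8.
Row 6: attacked by (1,5)→{5}; (2,9)→{5,9}; (3,4)→{1,4,7}; (4,6)→{4,6,8}; (5,8)→{7,8,9}; (7,7)→{6,7,8}; (8,1)→{1,3}; (9,3)→{3,6}. Safe: 2. Place at column 2.
Columns [5, 9, 4, 6, 8, 2, 7, 1, 3], r−c [-4, -7, -1, -2, -3, 4, 0, 7, 6], r+c [6, 11, 7, 10, 13, 8, 14, 9, 12] are all distinct, so no two queens attack.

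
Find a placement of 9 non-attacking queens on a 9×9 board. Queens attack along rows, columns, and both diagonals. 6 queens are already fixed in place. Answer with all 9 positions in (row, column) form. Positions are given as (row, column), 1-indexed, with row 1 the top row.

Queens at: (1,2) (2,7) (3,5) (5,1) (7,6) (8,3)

(1,2) (2,7) (3,5) (4,8) (5,1) (6,4) (7,6) (8,3) (9,9)

Row 4: attacked by (1,2)→{2,5}; (2,7)→{5,7,9}; (3,5)→{4,5,6}; (5,1)→{1,2}; (7,6)→{3,6,9}; (8,3)→{3,7}. Safe: 8. Place at column 8.
Row 6: attacked by (1,2)→{2,7}; (2,7)→{3,7}; (3,5)→{2,5,8}; (4,8)→{6,8}; (5,1)→{1,2}; (7,6)→{5,6,7}; (8,3)→{1,3,5}. Safe: 4, 9. Place at column 4.
Row 9: attacked by (1,2)→{2}; (2,7)→{7}; (3,5)→{5}; (4,8)→{3,8}; (5,1)→{1,5}; (6,4)→{1,4,7}; (7,6)→{4,6,8}; (8,3)→{2,3,4}. Safe: 9. Place at column 9.
Columns [2, 7, 5, 8, 1, 4, 6, 3, 9], r−c [-1, -5, -2, -4, 4, 2, 1, 5, 0], r+c [3, 9, 8, 12, 6, 10, 13, 11, 18] are all distinct, so no two queens attack.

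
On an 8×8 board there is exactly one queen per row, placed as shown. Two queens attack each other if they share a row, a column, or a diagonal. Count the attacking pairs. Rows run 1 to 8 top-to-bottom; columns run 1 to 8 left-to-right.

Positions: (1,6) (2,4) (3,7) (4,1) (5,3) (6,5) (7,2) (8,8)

0

All columns are distinct and no two queens satisfy |Δrow| = |Δcol|, so no pair attacks.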